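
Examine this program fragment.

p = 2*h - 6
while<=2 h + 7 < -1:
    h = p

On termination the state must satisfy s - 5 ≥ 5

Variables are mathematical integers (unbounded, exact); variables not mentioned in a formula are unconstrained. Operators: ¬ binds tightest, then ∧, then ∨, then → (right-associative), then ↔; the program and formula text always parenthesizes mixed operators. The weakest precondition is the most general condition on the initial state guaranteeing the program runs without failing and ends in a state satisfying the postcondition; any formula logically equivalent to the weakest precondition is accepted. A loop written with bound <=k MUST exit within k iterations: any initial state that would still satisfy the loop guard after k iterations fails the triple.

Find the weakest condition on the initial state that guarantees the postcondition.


Working backward. After the program, the postcondition s - 5 ≥ 5 must hold; in canonical form it is s ≥ 10.
Before the loop (bound <=2), unroll the exhaustion recursion (WP_0 = exit-now case; WP_j = one more guarded iteration, up to j = 2):
  WP_0: (¬(h < -8)) ∧ s ≥ 10
  WP_1: (h < -8 → ((¬(p < -8)) ∧ s ≥ 10)) ∧ ((¬(h < -8)) → s ≥ 10)
  WP_2: (h < -8 → ((p < -8 → ((¬(p < -8)) ∧ s ≥ 10)) ∧ ((¬(p < -8)) → s ≥ 10))) ∧ ((¬(h < -8)) → s ≥ 10)
So before the loop: (h < -8 → ((p < -8 → ((¬(p < -8)) ∧ s ≥ 10)) ∧ ((¬(p < -8)) → s ≥ 10))) ∧ ((¬(h < -8)) → s ≥ 10)
Before p := 2*h - 6: (h < -8 → ((2*h < -2 → ((¬(2*h < -2)) ∧ s ≥ 10)) ∧ ((¬(2*h < -2)) → s ≥ 10))) ∧ ((¬(h < -8)) → s ≥ 10)
Answer: WP = (h < -8 → ((2*h < -2 → ((¬(2*h < -2)) ∧ s ≥ 10)) ∧ ((¬(2*h < -2)) → s ≥ 10))) ∧ ((¬(h < -8)) → s ≥ 10)


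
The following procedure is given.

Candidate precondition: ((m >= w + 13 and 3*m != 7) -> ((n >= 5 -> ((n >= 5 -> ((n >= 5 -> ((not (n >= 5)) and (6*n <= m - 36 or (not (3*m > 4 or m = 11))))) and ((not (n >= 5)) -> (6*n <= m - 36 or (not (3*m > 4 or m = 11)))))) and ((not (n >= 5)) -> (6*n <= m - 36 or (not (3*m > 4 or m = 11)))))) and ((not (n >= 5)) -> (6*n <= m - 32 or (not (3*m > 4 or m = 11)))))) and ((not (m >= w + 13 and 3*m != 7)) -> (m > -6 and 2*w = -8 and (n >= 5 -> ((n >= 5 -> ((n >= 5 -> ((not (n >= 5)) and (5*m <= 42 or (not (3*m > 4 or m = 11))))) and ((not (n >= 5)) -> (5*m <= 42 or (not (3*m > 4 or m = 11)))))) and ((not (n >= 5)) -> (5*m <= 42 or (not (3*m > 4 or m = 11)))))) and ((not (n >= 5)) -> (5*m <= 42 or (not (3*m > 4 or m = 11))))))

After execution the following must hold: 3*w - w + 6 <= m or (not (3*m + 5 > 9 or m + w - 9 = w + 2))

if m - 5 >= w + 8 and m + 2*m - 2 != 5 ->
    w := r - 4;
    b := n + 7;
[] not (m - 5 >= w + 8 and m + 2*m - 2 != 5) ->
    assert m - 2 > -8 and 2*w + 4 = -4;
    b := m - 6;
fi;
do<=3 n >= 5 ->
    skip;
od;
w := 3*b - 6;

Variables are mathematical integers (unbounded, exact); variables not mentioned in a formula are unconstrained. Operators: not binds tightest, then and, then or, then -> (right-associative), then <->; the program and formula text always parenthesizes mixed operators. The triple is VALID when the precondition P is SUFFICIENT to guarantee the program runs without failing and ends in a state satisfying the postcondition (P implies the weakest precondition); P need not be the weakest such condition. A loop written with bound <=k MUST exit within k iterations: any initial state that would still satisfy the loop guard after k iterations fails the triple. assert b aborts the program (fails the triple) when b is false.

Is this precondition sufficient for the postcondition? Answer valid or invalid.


Working backward. After the program, the postcondition 3*w - w + 6 <= m or (not (3*m + 5 > 9 or m + w - 9 = w + 2)) must hold; in canonical form it is 2*w <= m - 6 or (not (3*m > 4 or m = 11)).
Before w := 3*b - 6: 6*b <= m + 6 or (not (3*m > 4 or m = 11))
Before the loop (bound <=3), unroll the exhaustion recursion (WP_0 = exit-now case; WP_j = one more guarded iteration, up to j = 3):
  WP_0: (not (n >= 5)) and (6*b <= m + 6 or (not (3*m > 4 or m = 11)))
  WP_1: (n >= 5 -> ((not (n >= 5)) and (6*b <= m + 6 or (not (3*m > 4 or m = 11))))) and ((not (n >= 5)) -> (6*b <= m + 6 or (not (3*m > 4 or m = 11))))
  WP_2: (n >= 5 -> ((n >= 5 -> ((not (n >= 5)) and (6*b <= m + 6 or (not (3*m > 4 or m = 11))))) and ((not (n >= 5)) -> (6*b <= m + 6 or (not (3*m > 4 or m = 11)))))) and ((not (n >= 5)) -> (6*b <= m + 6 or (not (3*m > 4 or m = 11))))
  WP_3: (n >= 5 -> ((n >= 5 -> ((n >= 5 -> ((not (n >= 5)) and (6*b <= m + 6 or (not (3*m > 4 or m = 11))))) and ((not (n >= 5)) -> (6*b <= m + 6 or (not (3*m > 4 or m = 11)))))) and ((not (n >= 5)) -> (6*b <= m + 6 or (not (3*m > 4 or m = 11)))))) and ((not (n >= 5)) -> (6*b <= m + 6 or (not (3*m > 4 or m = 11))))
So before the loop: (n >= 5 -> ((n >= 5 -> ((n >= 5 -> ((not (n >= 5)) and (6*b <= m + 6 or (not (3*m > 4 or m = 11))))) and ((not (n >= 5)) -> (6*b <= m + 6 or (not (3*m > 4 or m = 11)))))) and ((not (n >= 5)) -> (6*b <= m + 6 or (not (3*m > 4 or m = 11)))))) and ((not (n >= 5)) -> (6*b <= m + 6 or (not (3*m > 4 or m = 11))))
Then branch requires (n >= 5 -> ((n >= 5 -> ((n >= 5 -> ((not (n >= 5)) and (6*n <= m - 36 or (not (3*m > 4 or m = 11))))) and ((not (n >= 5)) -> (6*n <= m - 36 or (not (3*m > 4 or m = 11)))))) and ((not (n >= 5)) -> (6*n <= m - 36 or (not (3*m > 4 or m = 11)))))) and ((not (n >= 5)) -> (6*n <= m - 36 or (not (3*m > 4 or m = 11)))); else branch requires m > -6 and 2*w = -8 and (n >= 5 -> ((n >= 5 -> ((n >= 5 -> ((not (n >= 5)) and (5*m <= 42 or (not (3*m > 4 or m = 11))))) and ((not (n >= 5)) -> (5*m <= 42 or (not (3*m > 4 or m = 11)))))) and ((not (n >= 5)) -> (5*m <= 42 or (not (3*m > 4 or m = 11)))))) and ((not (n >= 5)) -> (5*m <= 42 or (not (3*m > 4 or m = 11)))).
Before the if: ((m >= w + 13 and 3*m != 7) -> ((n >= 5 -> ((n >= 5 -> ((n >= 5 -> ((not (n >= 5)) and (6*n <= m - 36 or (not (3*m > 4 or m = 11))))) and ((not (n >= 5)) -> (6*n <= m - 36 or (not (3*m > 4 or m = 11)))))) and ((not (n >= 5)) -> (6*n <= m - 36 or (not (3*m > 4 or m = 11)))))) and ((not (n >= 5)) -> (6*n <= m - 36 or (not (3*m > 4 or m = 11)))))) and ((not (m >= w + 13 and 3*m != 7)) -> (m > -6 and 2*w = -8 and (n >= 5 -> ((n >= 5 -> ((n >= 5 -> ((not (n >= 5)) and (5*m <= 42 or (not (3*m > 4 or m = 11))))) and ((not (n >= 5)) -> (5*m <= 42 or (not (3*m > 4 or m = 11)))))) and ((not (n >= 5)) -> (5*m <= 42 or (not (3*m > 4 or m = 11)))))) and ((not (n >= 5)) -> (5*m <= 42 or (not (3*m > 4 or m = 11))))))
The weakest precondition is ((m >= w + 13 and 3*m != 7) -> ((n >= 5 -> ((n >= 5 -> ((n >= 5 -> ((not (n >= 5)) and (6*n <= m - 36 or (not (3*m > 4 or m = 11))))) and ((not (n >= 5)) -> (6*n <= m - 36 or (not (3*m > 4 or m = 11)))))) and ((not (n >= 5)) -> (6*n <= m - 36 or (not (3*m > 4 or m = 11)))))) and ((not (n >= 5)) -> (6*n <= m - 36 or (not (3*m > 4 or m = 11)))))) and ((not (m >= w + 13 and 3*m != 7)) -> (m > -6 and 2*w = -8 and (n >= 5 -> ((n >= 5 -> ((n >= 5 -> ((not (n >= 5)) and (5*m <= 42 or (not (3*m > 4 or m = 11))))) and ((not (n >= 5)) -> (5*m <= 42 or (not (3*m > 4 or m = 11)))))) and ((not (n >= 5)) -> (5*m <= 42 or (not (3*m > 4 or m = 11)))))) and ((not (n >= 5)) -> (5*m <= 42 or (not (3*m > 4 or m = 11)))))).
Check whether ((m >= w + 13 and 3*m != 7) -> ((n >= 5 -> ((n >= 5 -> ((n >= 5 -> ((not (n >= 5)) and (6*n <= m - 36 or (not (3*m > 4 or m = 11))))) and ((not (n >= 5)) -> (6*n <= m - 36 or (not (3*m > 4 or m = 11)))))) and ((not (n >= 5)) -> (6*n <= m - 36 or (not (3*m > 4 or m = 11)))))) and ((not (n >= 5)) -> (6*n <= m - 32 or (not (3*m > 4 or m = 11)))))) and ((not (m >= w + 13 and 3*m != 7)) -> (m > -6 and 2*w = -8 and (n >= 5 -> ((n >= 5 -> ((n >= 5 -> ((not (n >= 5)) and (5*m <= 42 or (not (3*m > 4 or m = 11))))) and ((not (n >= 5)) -> (5*m <= 42 or (not (3*m > 4 or m = 11)))))) and ((not (n >= 5)) -> (5*m <= 42 or (not (3*m > 4 or m = 11)))))) and ((not (n >= 5)) -> (5*m <= 42 or (not (3*m > 4 or m = 11)))))) implies it.
Countermodel: at the initial state m = 8, n = -4, w = -5, the precondition holds but the weakest precondition fails.
Answer: invalid


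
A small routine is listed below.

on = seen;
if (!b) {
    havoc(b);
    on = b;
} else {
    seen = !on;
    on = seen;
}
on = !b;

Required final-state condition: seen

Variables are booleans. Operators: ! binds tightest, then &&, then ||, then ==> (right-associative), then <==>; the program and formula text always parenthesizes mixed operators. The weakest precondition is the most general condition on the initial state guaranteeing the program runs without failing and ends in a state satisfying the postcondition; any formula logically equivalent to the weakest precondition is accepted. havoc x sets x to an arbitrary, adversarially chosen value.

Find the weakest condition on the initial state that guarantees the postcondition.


Working backward. After the program, seen must hold.
Before on := !b: seen
Then branch requires seen; else branch requires !on.
Before the if: ((!b) ==> seen) && (b ==> (!on))
Before on := seen: ((!b) ==> seen) && (b ==> (!seen))
Answer: WP = ((!b) ==> seen) && (b ==> (!seen))


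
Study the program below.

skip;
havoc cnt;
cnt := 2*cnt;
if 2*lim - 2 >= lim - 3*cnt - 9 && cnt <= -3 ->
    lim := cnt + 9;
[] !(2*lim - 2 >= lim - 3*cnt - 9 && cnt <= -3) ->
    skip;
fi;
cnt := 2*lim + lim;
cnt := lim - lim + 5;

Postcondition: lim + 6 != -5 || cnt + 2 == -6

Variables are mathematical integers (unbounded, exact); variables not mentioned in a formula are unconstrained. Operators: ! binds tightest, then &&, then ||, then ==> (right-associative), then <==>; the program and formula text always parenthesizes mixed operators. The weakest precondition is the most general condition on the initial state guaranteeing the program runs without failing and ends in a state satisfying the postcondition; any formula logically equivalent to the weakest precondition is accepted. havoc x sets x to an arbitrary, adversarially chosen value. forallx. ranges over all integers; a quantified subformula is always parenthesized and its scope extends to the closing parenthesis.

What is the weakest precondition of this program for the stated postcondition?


Working backward. After the program, the postcondition lim + 6 != -5 || cnt + 2 == -6 must hold; in canonical form it is lim != -11 || cnt == -8.
Before cnt := lim - lim + 5: lim != -11
Before cnt := 2*lim + lim: lim != -11
Then branch requires cnt != -20; else branch requires lim != -11.
Before the if: ((3*cnt + lim >= -7 && cnt <= -3) ==> cnt != -20) && ((!(3*cnt + lim >= -7 && cnt <= -3)) ==> lim != -11)
Before cnt := 2*cnt: ((6*cnt + lim >= -7 && 2*cnt <= -3) ==> 2*cnt != -20) && ((!(6*cnt + lim >= -7 && 2*cnt <= -3)) ==> lim != -11)
Before havoc cnt: forall cnt_1. (((6*cnt_1 + lim >= -7 && 2*cnt_1 <= -3) ==> 2*cnt_1 != -20) && ((!(6*cnt_1 + lim >= -7 && 2*cnt_1 <= -3)) ==> lim != -11))
Before skip: forall cnt_1. (((6*cnt_1 + lim >= -7 && 2*cnt_1 <= -3) ==> 2*cnt_1 != -20) && ((!(6*cnt_1 + lim >= -7 && 2*cnt_1 <= -3)) ==> lim != -11))
Answer: WP = forall cnt_1. (((6*cnt_1 + lim >= -7 && 2*cnt_1 <= -3) ==> 2*cnt_1 != -20) && ((!(6*cnt_1 + lim >= -7 && 2*cnt_1 <= -3)) ==> lim != -11))


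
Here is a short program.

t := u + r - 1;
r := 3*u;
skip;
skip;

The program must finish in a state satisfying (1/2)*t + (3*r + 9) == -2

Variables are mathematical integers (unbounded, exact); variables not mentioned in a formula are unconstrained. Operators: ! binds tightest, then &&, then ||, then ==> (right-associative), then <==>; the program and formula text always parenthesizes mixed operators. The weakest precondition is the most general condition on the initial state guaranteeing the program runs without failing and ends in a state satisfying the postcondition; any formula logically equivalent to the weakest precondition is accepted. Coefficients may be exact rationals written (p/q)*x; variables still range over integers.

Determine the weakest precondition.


Working backward. After the program, the postcondition (1/2)*t + (3*r + 9) == -2 must hold; in canonical form it is 3*r + (1/2)*t == -11.
Before skip: 3*r + (1/2)*t == -11
Before skip: 3*r + (1/2)*t == -11
Before r := 3*u: (1/2)*t + 9*u == -11
Before t := u + r - 1: (1/2)*r + (19/2)*u == -21/2
Answer: WP = (1/2)*r + (19/2)*u == -21/2


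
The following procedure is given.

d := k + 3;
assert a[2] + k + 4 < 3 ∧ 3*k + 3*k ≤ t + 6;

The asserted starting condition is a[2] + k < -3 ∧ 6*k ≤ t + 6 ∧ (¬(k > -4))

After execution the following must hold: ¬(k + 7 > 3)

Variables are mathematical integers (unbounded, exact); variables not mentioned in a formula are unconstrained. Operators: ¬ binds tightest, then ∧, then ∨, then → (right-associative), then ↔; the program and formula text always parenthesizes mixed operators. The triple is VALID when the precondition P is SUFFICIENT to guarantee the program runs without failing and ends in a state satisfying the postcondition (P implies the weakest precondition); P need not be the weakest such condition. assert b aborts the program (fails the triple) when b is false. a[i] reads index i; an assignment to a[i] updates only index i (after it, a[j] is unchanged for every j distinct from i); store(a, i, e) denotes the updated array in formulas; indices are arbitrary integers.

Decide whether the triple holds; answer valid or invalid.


Working backward. After the program, the postcondition ¬(k + 7 > 3) must hold; in canonical form it is ¬(k > -4).
Before assert a[2] + k + 4 < 3 ∧ 3*k + 3*k ≤ t + 6: a[2] + k < -1 ∧ 6*k ≤ t + 6 ∧ (¬(k > -4))
Before d := k + 3: a[2] + k < -1 ∧ 6*k ≤ t + 6 ∧ (¬(k > -4))
The weakest precondition is a[2] + k < -1 ∧ 6*k ≤ t + 6 ∧ (¬(k > -4)).
Check whether a[2] + k < -3 ∧ 6*k ≤ t + 6 ∧ (¬(k > -4)) implies it.
Every state satisfying the precondition satisfies the weakest precondition: the implication holds.
Answer: valid


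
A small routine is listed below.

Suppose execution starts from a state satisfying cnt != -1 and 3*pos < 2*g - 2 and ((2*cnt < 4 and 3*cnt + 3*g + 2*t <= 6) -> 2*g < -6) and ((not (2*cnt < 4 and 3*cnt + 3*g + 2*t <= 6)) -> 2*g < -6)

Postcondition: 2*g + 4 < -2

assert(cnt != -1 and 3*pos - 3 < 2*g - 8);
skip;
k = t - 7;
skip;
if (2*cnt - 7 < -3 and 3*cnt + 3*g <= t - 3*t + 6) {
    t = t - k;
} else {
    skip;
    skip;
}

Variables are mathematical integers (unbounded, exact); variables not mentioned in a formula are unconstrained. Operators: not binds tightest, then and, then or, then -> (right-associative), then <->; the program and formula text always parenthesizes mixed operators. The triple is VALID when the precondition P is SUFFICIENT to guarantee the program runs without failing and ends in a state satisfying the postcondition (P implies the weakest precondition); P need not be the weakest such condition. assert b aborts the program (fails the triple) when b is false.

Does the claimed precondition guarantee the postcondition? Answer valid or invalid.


Working backward. After the program, the postcondition 2*g + 4 < -2 must hold; in canonical form it is 2*g < -6.
Then branch requires 2*g < -6; else branch requires 2*g < -6.
Before the if: ((2*cnt < 4 and 3*cnt + 3*g + 2*t <= 6) -> 2*g < -6) and ((not (2*cnt < 4 and 3*cnt + 3*g + 2*t <= 6)) -> 2*g < -6)
Before skip: ((2*cnt < 4 and 3*cnt + 3*g + 2*t <= 6) -> 2*g < -6) and ((not (2*cnt < 4 and 3*cnt + 3*g + 2*t <= 6)) -> 2*g < -6)
Before k := t - 7: ((2*cnt < 4 and 3*cnt + 3*g + 2*t <= 6) -> 2*g < -6) and ((not (2*cnt < 4 and 3*cnt + 3*g + 2*t <= 6)) -> 2*g < -6)
Before skip: ((2*cnt < 4 and 3*cnt + 3*g + 2*t <= 6) -> 2*g < -6) and ((not (2*cnt < 4 and 3*cnt + 3*g + 2*t <= 6)) -> 2*g < -6)
Before assert cnt != -1 and 3*pos - 3 < 2*g - 8: cnt != -1 and 3*pos < 2*g - 5 and ((2*cnt < 4 and 3*cnt + 3*g + 2*t <= 6) -> 2*g < -6) and ((not (2*cnt < 4 and 3*cnt + 3*g + 2*t <= 6)) -> 2*g < -6)
The weakest precondition is cnt != -1 and 3*pos < 2*g - 5 and ((2*cnt < 4 and 3*cnt + 3*g + 2*t <= 6) -> 2*g < -6) and ((not (2*cnt < 4 and 3*cnt + 3*g + 2*t <= 6)) -> 2*g < -6).
Check whether cnt != -1 and 3*pos < 2*g - 2 and ((2*cnt < 4 and 3*cnt + 3*g + 2*t <= 6) -> 2*g < -6) and ((not (2*cnt < 4 and 3*cnt + 3*g + 2*t <= 6)) -> 2*g < -6) implies it.
Countermodel: at the initial state cnt = -3, g = -6, pos = -5, t = 17, the precondition holds but the weakest precondition fails.
Answer: invalid


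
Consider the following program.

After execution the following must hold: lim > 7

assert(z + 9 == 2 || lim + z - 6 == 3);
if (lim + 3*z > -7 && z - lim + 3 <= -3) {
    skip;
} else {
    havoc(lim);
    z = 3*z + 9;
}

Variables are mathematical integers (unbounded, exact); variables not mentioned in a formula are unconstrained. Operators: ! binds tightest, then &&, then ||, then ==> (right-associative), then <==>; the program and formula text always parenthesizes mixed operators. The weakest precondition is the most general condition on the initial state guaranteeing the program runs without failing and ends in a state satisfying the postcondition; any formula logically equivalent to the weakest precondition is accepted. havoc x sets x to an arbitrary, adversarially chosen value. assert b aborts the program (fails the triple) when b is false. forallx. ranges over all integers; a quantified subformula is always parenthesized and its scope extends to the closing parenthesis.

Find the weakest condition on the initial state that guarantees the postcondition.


Working backward. After the program, lim > 7 must hold.
Then branch requires lim > 7; else branch requires forall lim_1. lim_1 > 7.
Before the if: ((lim + 3*z > -7 && z <= lim - 6) ==> lim > 7) && ((!(lim + 3*z > -7 && z <= lim - 6)) ==> (forall lim_1. lim_1 > 7))
Before assert z + 9 == 2 || lim + z - 6 == 3: (z == -7 || lim + z == 9) && ((lim + 3*z > -7 && z <= lim - 6) ==> lim > 7) && ((!(lim + 3*z > -7 && z <= lim - 6)) ==> (forall lim_1. lim_1 > 7))
Answer: WP = (z == -7 || lim + z == 9) && ((lim + 3*z > -7 && z <= lim - 6) ==> lim > 7) && ((!(lim + 3*z > -7 && z <= lim - 6)) ==> (forall lim_1. lim_1 > 7))


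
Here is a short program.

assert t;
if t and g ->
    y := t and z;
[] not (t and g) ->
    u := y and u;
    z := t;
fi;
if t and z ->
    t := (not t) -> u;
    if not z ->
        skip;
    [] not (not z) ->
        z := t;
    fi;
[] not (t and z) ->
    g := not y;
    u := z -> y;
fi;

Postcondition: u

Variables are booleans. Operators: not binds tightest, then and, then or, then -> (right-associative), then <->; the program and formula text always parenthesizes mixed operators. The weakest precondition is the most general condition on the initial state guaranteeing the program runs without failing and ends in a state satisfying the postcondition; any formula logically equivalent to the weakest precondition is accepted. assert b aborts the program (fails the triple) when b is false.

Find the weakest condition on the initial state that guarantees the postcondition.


Working backward. After the program, u must hold.
Then branch requires ((not z) -> u) and (z -> u); else branch requires z -> y.
Before the if: ((t and z) -> (((not z) -> u) and (z -> u))) and ((not (t and z)) -> (z -> y))
Then branch requires ((t and z) -> (((not z) -> u) and (z -> u))) and ((not (t and z)) -> (z -> (t and z))); else branch requires (t -> (((not t) -> (y and u)) and (t -> (y and u)))) and ((not t) -> (t -> y)).
Before the if: ((t and g) -> (((t and z) -> (((not z) -> u) and (z -> u))) and ((not (t and z)) -> (z -> (t and z))))) and ((not (t and g)) -> ((t -> (((not t) -> (y and u)) and (t -> (y and u)))) and ((not t) -> (t -> y))))
Before assert t: t and ((t and g) -> (((t and z) -> (((not z) -> u) and (z -> u))) and ((not (t and z)) -> (z -> (t and z))))) and ((not (t and g)) -> ((t -> (((not t) -> (y and u)) and (t -> (y and u)))) and ((not t) -> (t -> y))))
Answer: WP = t and ((t and g) -> (((t and z) -> (((not z) -> u) and (z -> u))) and ((not (t and z)) -> (z -> (t and z))))) and ((not (t and g)) -> ((t -> (((not t) -> (y and u)) and (t -> (y and u)))) and ((not t) -> (t -> y))))


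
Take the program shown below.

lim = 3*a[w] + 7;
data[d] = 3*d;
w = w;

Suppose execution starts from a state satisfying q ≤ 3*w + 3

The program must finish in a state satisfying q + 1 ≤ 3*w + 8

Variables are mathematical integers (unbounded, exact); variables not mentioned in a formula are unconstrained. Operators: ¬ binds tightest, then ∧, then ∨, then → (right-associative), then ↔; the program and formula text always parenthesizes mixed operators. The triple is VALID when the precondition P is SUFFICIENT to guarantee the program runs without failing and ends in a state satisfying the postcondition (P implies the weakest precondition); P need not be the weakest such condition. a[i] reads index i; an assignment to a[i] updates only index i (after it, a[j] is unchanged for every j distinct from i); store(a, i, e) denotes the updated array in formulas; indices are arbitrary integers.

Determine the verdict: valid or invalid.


Working backward. After the program, the postcondition q + 1 ≤ 3*w + 8 must hold; in canonical form it is q ≤ 3*w + 7.
Before w := w: q ≤ 3*w + 7
Before data[d] := 3*d: q ≤ 3*w + 7
Before lim := 3*a[w] + 7: q ≤ 3*w + 7
The weakest precondition is q ≤ 3*w + 7.
Check whether q ≤ 3*w + 3 implies it.
Every state satisfying the precondition satisfies the weakest precondition: the implication holds.
Answer: valid


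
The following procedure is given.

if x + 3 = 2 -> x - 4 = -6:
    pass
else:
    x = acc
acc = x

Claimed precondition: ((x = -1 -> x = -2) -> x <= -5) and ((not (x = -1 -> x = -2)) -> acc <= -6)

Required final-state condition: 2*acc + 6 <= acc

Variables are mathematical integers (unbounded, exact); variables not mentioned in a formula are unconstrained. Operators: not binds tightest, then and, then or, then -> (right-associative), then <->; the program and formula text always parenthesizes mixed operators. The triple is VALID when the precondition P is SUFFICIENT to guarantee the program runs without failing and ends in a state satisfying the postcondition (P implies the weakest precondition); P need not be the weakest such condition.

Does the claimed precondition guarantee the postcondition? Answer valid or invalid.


Working backward. After the program, the postcondition 2*acc + 6 <= acc must hold; in canonical form it is acc <= -6.
Before acc := x: x <= -6
Then branch requires x <= -6; else branch requires acc <= -6.
Before the if: ((x = -1 -> x = -2) -> x <= -6) and ((not (x = -1 -> x = -2)) -> acc <= -6)
The weakest precondition is ((x = -1 -> x = -2) -> x <= -6) and ((not (x = -1 -> x = -2)) -> acc <= -6).
Check whether ((x = -1 -> x = -2) -> x <= -5) and ((not (x = -1 -> x = -2)) -> acc <= -6) implies it.
Countermodel: at the initial state acc = 0, x = -5, the precondition holds but the weakest precondition fails.
Answer: invalid


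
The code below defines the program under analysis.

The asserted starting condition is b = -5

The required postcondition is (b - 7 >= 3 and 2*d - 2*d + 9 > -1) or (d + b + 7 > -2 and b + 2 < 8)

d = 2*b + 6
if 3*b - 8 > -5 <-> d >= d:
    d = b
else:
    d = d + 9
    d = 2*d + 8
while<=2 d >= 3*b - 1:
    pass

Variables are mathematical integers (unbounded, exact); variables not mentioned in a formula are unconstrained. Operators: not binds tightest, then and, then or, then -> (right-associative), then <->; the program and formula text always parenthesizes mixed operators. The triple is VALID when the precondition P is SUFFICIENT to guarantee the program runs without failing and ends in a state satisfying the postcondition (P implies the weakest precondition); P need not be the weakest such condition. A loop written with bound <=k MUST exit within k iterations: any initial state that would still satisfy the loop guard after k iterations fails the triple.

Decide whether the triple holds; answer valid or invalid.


Working backward. After the program, the postcondition (b - 7 >= 3 and 2*d - 2*d + 9 > -1) or (d + b + 7 > -2 and b + 2 < 8) must hold; in canonical form it is b >= 10 or (b + d > -9 and b < 6).
Before the loop (bound <=2), unroll the exhaustion recursion (WP_0 = exit-now case; WP_j = one more guarded iteration, up to j = 2):
  WP_0: (not (d >= 3*b - 1)) and (b >= 10 or (b + d > -9 and b < 6))
  WP_1: (d >= 3*b - 1 -> ((not (d >= 3*b - 1)) and (b >= 10 or (b + d > -9 and b < 6)))) and ((not (d >= 3*b - 1)) -> (b >= 10 or (b + d > -9 and b < 6)))
  WP_2: (d >= 3*b - 1 -> ((d >= 3*b - 1 -> ((not (d >= 3*b - 1)) and (b >= 10 or (b + d > -9 and b < 6)))) and ((not (d >= 3*b - 1)) -> (b >= 10 or (b + d > -9 and b < 6))))) and ((not (d >= 3*b - 1)) -> (b >= 10 or (b + d > -9 and b < 6)))
So before the loop: (d >= 3*b - 1 -> ((d >= 3*b - 1 -> ((not (d >= 3*b - 1)) and (b >= 10 or (b + d > -9 and b < 6)))) and ((not (d >= 3*b - 1)) -> (b >= 10 or (b + d > -9 and b < 6))))) and ((not (d >= 3*b - 1)) -> (b >= 10 or (b + d > -9 and b < 6)))
Then branch requires (2*b <= 1 -> ((2*b <= 1 -> ((not (2*b <= 1)) and (b >= 10 or (2*b > -9 and b < 6)))) and ((not (2*b <= 1)) -> (b >= 10 or (2*b > -9 and b < 6))))) and ((not (2*b <= 1)) -> (b >= 10 or (2*b > -9 and b < 6))); else branch requires (2*d >= 3*b - 27 -> ((2*d >= 3*b - 27 -> ((not (2*d >= 3*b - 27)) and (b >= 10 or (b + 2*d > -35 and b < 6)))) and ((not (2*d >= 3*b - 27)) -> (b >= 10 or (b + 2*d > -35 and b < 6))))) and ((not (2*d >= 3*b - 27)) -> (b >= 10 or (b + 2*d > -35 and b < 6))).
Before the if: (3*b > 3 -> ((2*b <= 1 -> ((2*b <= 1 -> ((not (2*b <= 1)) and (b >= 10 or (2*b > -9 and b < 6)))) and ((not (2*b <= 1)) -> (b >= 10 or (2*b > -9 and b < 6))))) and ((not (2*b <= 1)) -> (b >= 10 or (2*b > -9 and b < 6))))) and ((not (3*b > 3)) -> ((2*d >= 3*b - 27 -> ((2*d >= 3*b - 27 -> ((not (2*d >= 3*b - 27)) and (b >= 10 or (b + 2*d > -35 and b < 6)))) and ((not (2*d >= 3*b - 27)) -> (b >= 10 or (b + 2*d > -35 and b < 6))))) and ((not (2*d >= 3*b - 27)) -> (b >= 10 or (b + 2*d > -35 and b < 6)))))
Before d := 2*b + 6: (3*b > 3 -> ((2*b <= 1 -> ((2*b <= 1 -> ((not (2*b <= 1)) and (b >= 10 or (2*b > -9 and b < 6)))) and ((not (2*b <= 1)) -> (b >= 10 or (2*b > -9 and b < 6))))) and ((not (2*b <= 1)) -> (b >= 10 or (2*b > -9 and b < 6))))) and ((not (3*b > 3)) -> ((b >= -39 -> ((b >= -39 -> ((not (b >= -39)) and (b >= 10 or (5*b > -47 and b < 6)))) and ((not (b >= -39)) -> (b >= 10 or (5*b > -47 and b < 6))))) and ((not (b >= -39)) -> (b >= 10 or (5*b > -47 and b < 6)))))
The weakest precondition is (3*b > 3 -> ((2*b <= 1 -> ((2*b <= 1 -> ((not (2*b <= 1)) and (b >= 10 or (2*b > -9 and b < 6)))) and ((not (2*b <= 1)) -> (b >= 10 or (2*b > -9 and b < 6))))) and ((not (2*b <= 1)) -> (b >= 10 or (2*b > -9 and b < 6))))) and ((not (3*b > 3)) -> ((b >= -39 -> ((b >= -39 -> ((not (b >= -39)) and (b >= 10 or (5*b > -47 and b < 6)))) and ((not (b >= -39)) -> (b >= 10 or (5*b > -47 and b < 6))))) and ((not (b >= -39)) -> (b >= 10 or (5*b > -47 and b < 6))))).
Check whether b = -5 implies it.
Countermodel: at the initial state b = -5, the precondition holds but the weakest precondition fails.
Answer: invalid


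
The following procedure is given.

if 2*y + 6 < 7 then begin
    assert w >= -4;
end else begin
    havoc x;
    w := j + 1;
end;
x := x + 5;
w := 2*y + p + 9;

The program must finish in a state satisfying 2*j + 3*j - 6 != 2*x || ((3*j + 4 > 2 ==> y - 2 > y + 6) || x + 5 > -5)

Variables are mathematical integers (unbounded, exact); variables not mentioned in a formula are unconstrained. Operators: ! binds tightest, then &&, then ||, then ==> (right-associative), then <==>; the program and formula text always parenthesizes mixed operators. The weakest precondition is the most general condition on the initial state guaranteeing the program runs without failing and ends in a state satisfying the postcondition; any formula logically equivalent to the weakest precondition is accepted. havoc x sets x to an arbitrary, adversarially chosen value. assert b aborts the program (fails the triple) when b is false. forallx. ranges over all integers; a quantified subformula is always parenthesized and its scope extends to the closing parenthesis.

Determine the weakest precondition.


Working backward. After the program, the postcondition 2*j + 3*j - 6 != 2*x || ((3*j + 4 > 2 ==> y - 2 > y + 6) || x + 5 > -5) must hold; in canonical form it is 5*j != 2*x + 6 || (!(3*j > -2)) || x > -10.
Before w := 2*y + p + 9: 5*j != 2*x + 6 || (!(3*j > -2)) || x > -10
Before x := x + 5: 5*j != 2*x + 16 || (!(3*j > -2)) || x > -15
Then branch requires w >= -4 && (5*j != 2*x + 16 || (!(3*j > -2)) || x > -15); else branch requires forall x_1. (5*j != 2*x_1 + 16 || (!(3*j > -2)) || x_1 > -15).
Before the if: (2*y < 1 ==> (w >= -4 && (5*j != 2*x + 16 || (!(3*j > -2)) || x > -15))) && ((!(2*y < 1)) ==> (forall x_1. (5*j != 2*x_1 + 16 || (!(3*j > -2)) || x_1 > -15)))
Answer: WP = (2*y < 1 ==> (w >= -4 && (5*j != 2*x + 16 || (!(3*j > -2)) || x > -15))) && ((!(2*y < 1)) ==> (forall x_1. (5*j != 2*x_1 + 16 || (!(3*j > -2)) || x_1 > -15)))


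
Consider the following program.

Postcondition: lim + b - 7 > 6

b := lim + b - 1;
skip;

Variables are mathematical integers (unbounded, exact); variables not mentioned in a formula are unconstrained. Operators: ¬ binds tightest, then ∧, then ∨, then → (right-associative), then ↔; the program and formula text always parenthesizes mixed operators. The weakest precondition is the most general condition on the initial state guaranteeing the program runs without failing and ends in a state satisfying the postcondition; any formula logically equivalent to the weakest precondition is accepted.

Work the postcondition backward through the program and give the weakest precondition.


Working backward. After the program, the postcondition lim + b - 7 > 6 must hold; in canonical form it is b + lim > 13.
Before skip: b + lim > 13
Before b := lim + b - 1: b + 2*lim > 14
Answer: WP = b + 2*lim > 14


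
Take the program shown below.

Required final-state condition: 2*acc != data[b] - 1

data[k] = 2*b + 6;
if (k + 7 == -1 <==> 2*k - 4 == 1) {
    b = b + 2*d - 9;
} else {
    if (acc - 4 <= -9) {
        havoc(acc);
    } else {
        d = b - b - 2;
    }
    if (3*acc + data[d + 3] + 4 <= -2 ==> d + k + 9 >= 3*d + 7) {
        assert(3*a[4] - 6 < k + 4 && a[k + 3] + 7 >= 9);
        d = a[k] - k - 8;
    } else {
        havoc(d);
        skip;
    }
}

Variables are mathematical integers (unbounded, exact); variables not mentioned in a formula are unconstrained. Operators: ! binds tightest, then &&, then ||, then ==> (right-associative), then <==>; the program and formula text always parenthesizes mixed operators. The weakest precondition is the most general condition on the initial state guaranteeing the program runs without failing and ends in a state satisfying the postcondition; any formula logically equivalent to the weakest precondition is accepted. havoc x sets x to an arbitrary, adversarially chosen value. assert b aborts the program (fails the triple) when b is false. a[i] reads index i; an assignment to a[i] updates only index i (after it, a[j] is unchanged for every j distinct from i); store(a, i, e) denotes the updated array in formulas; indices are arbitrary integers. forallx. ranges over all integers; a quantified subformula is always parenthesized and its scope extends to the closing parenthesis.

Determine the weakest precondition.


Working backward. After the program, 2*acc != data[b] - 1 must hold.
Then branch requires 2*acc != data[b + 2*d - 9] - 1; else branch requires (acc <= -5 ==> (forall acc_1. (((data[d + 3] + 3*acc_1 <= -6 ==> k >= 2*d - 2) ==> (3*a[4] < k + 10 && a[k + 3] >= 2 && 2*acc_1 != data[b] - 1)) && ((!(data[d + 3] + 3*acc_1 <= -6 ==> k >= 2*d - 2)) ==> 2*acc_1 != data[b] - 1)))) && ((!(acc <= -5)) ==> (((data[1] + 3*acc <= -6 ==> k >= -6) ==> (3*a[4] < k + 10 && a[k + 3] >= 2 && 2*acc != data[b] - 1)) && ((!(data[1] + 3*acc <= -6 ==> k >= -6)) ==> 2*acc != data[b] - 1))).
Before the if: ((k == -8 <==> 2*k == 5) ==> 2*acc != data[b + 2*d - 9] - 1) && ((!(k == -8 <==> 2*k == 5)) ==> ((acc <= -5 ==> (forall acc_1. (((data[d + 3] + 3*acc_1 <= -6 ==> k >= 2*d - 2) ==> (3*a[4] < k + 10 && a[k + 3] >= 2 && 2*acc_1 != data[b] - 1)) && ((!(data[d + 3] + 3*acc_1 <= -6 ==> k >= 2*d - 2)) ==> 2*acc_1 != data[b] - 1)))) && ((!(acc <= -5)) ==> (((data[1] + 3*acc <= -6 ==> k >= -6) ==> (3*a[4] < k + 10 && a[k + 3] >= 2 && 2*acc != data[b] - 1)) && ((!(data[1] + 3*acc <= -6 ==> k >= -6)) ==> 2*acc != data[b] - 1)))))
Before data[k] := 2*b + 6: ((k == -8 <==> 2*k == 5) ==> 2*acc != store(data, k, 2*b + 6)[b + 2*d - 9] - 1) && ((!(k == -8 <==> 2*k == 5)) ==> ((acc <= -5 ==> (forall acc_1. (((store(data, k, 2*b + 6)[d + 3] + 3*acc_1 <= -6 ==> k >= 2*d - 2) ==> (3*a[4] < k + 10 && a[k + 3] >= 2 && 2*acc_1 != store(data, k, 2*b + 6)[b] - 1)) && ((!(store(data, k, 2*b + 6)[d + 3] + 3*acc_1 <= -6 ==> k >= 2*d - 2)) ==> 2*acc_1 != store(data, k, 2*b + 6)[b] - 1)))) && ((!(acc <= -5)) ==> (((store(data, k, 2*b + 6)[1] + 3*acc <= -6 ==> k >= -6) ==> (3*a[4] < k + 10 && a[k + 3] >= 2 && 2*acc != store(data, k, 2*b + 6)[b] - 1)) && ((!(store(data, k, 2*b + 6)[1] + 3*acc <= -6 ==> k >= -6)) ==> 2*acc != store(data, k, 2*b + 6)[b] - 1)))))
Answer: WP = ((k == -8 <==> 2*k == 5) ==> 2*acc != store(data, k, 2*b + 6)[b + 2*d - 9] - 1) && ((!(k == -8 <==> 2*k == 5)) ==> ((acc <= -5 ==> (forall acc_1. (((store(data, k, 2*b + 6)[d + 3] + 3*acc_1 <= -6 ==> k >= 2*d - 2) ==> (3*a[4] < k + 10 && a[k + 3] >= 2 && 2*acc_1 != store(data, k, 2*b + 6)[b] - 1)) && ((!(store(data, k, 2*b + 6)[d + 3] + 3*acc_1 <= -6 ==> k >= 2*d - 2)) ==> 2*acc_1 != store(data, k, 2*b + 6)[b] - 1)))) && ((!(acc <= -5)) ==> (((store(data, k, 2*b + 6)[1] + 3*acc <= -6 ==> k >= -6) ==> (3*a[4] < k + 10 && a[k + 3] >= 2 && 2*acc != store(data, k, 2*b + 6)[b] - 1)) && ((!(store(data, k, 2*b + 6)[1] + 3*acc <= -6 ==> k >= -6)) ==> 2*acc != store(data, k, 2*b + 6)[b] - 1)))))


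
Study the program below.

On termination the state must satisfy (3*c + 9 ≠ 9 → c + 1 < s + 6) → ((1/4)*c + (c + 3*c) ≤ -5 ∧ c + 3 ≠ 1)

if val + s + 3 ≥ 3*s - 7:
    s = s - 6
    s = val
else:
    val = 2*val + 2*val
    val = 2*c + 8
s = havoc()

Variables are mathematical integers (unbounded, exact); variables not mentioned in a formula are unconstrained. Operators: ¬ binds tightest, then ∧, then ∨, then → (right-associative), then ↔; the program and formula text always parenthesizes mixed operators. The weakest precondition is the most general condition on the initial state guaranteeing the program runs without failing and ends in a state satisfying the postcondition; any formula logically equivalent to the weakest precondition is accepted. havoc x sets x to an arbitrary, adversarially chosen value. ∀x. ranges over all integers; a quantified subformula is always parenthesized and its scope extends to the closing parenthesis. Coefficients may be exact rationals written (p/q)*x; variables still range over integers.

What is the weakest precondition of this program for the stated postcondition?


Working backward. After the program, the postcondition (3*c + 9 ≠ 9 → c + 1 < s + 6) → ((1/4)*c + (c + 3*c) ≤ -5 ∧ c + 3 ≠ 1) must hold; in canonical form it is (3*c ≠ 0 → c < s + 5) → ((17/4)*c ≤ -5 ∧ c ≠ -2).
Before havoc s: ∀s_1. ((3*c ≠ 0 → c < s_1 + 5) → ((17/4)*c ≤ -5 ∧ c ≠ -2))
Then branch requires ∀s_1. ((3*c ≠ 0 → c < s_1 + 5) → ((17/4)*c ≤ -5 ∧ c ≠ -2)); else branch requires ∀s_1. ((3*c ≠ 0 → c < s_1 + 5) → ((17/4)*c ≤ -5 ∧ c ≠ -2)).
Before the if: (val ≥ 2*s - 10 → (∀s_1. ((3*c ≠ 0 → c < s_1 + 5) → ((17/4)*c ≤ -5 ∧ c ≠ -2)))) ∧ ((¬(val ≥ 2*s - 10)) → (∀s_1. ((3*c ≠ 0 → c < s_1 + 5) → ((17/4)*c ≤ -5 ∧ c ≠ -2))))
Answer: WP = (val ≥ 2*s - 10 → (∀s_1. ((3*c ≠ 0 → c < s_1 + 5) → ((17/4)*c ≤ -5 ∧ c ≠ -2)))) ∧ ((¬(val ≥ 2*s - 10)) → (∀s_1. ((3*c ≠ 0 → c < s_1 + 5) → ((17/4)*c ≤ -5 ∧ c ≠ -2))))


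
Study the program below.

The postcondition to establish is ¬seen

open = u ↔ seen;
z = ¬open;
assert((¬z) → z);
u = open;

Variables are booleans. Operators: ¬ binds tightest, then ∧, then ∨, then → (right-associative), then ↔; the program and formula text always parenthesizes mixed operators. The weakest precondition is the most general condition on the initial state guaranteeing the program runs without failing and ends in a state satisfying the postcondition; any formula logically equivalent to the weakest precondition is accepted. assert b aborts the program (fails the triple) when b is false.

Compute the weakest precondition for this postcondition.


Working backward. After the program, ¬seen must hold.
Before u := open: ¬seen
Before assert (¬z) → z: ((¬z) → z) ∧ (¬seen)
Before z := ¬open: (open → (¬open)) ∧ (¬seen)
Before open := u ↔ seen: ((u ↔ seen) → (¬(u ↔ seen))) ∧ (¬seen)
Answer: WP = ((u ↔ seen) → (¬(u ↔ seen))) ∧ (¬seen)


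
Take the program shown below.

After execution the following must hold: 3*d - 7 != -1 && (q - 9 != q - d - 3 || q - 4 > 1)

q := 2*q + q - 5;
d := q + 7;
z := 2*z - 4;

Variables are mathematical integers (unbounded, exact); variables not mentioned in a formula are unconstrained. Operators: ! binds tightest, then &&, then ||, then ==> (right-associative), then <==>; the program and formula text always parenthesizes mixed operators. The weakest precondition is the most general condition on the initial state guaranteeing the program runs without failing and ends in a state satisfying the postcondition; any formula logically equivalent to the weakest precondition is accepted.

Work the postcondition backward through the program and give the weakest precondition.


Working backward. After the program, the postcondition 3*d - 7 != -1 && (q - 9 != q - d - 3 || q - 4 > 1) must hold; in canonical form it is 3*d != 6 && (d != 6 || q > 5).
Before z := 2*z - 4: 3*d != 6 && (d != 6 || q > 5)
Before d := q + 7: 3*q != -15 && (q != -1 || q > 5)
Before q := 2*q + q - 5: 9*q != 0 && (3*q != 4 || 3*q > 10)
Answer: WP = 9*q != 0 && (3*q != 4 || 3*q > 10)


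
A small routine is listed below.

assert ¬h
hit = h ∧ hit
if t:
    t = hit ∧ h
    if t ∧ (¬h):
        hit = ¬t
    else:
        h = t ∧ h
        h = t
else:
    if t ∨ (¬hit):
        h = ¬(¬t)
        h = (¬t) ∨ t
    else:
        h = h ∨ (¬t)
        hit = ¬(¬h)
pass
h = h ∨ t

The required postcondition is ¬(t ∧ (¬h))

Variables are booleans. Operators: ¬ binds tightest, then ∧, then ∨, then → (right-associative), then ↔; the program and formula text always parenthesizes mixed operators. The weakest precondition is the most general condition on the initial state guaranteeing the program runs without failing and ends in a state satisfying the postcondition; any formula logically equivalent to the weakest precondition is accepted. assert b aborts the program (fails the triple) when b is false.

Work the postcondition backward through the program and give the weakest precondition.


Working backward. After the program, ¬(t ∧ (¬h)) must hold.
Before h := h ∨ t: ¬(t ∧ (¬(h ∨ t)))
Before skip: ¬(t ∧ (¬(h ∨ t)))
Then branch requires ¬(hit ∧ h ∧ (¬(hit ∧ h))); else branch requires true.
Before the if: t → (¬(hit ∧ h ∧ (¬(hit ∧ h))))
Before hit := h ∧ hit: t → (¬(h ∧ hit ∧ (¬(h ∧ hit))))
Before assert ¬h: (¬h) ∧ (t → (¬(h ∧ hit ∧ (¬(h ∧ hit)))))
Answer: WP = (¬h) ∧ (t → (¬(h ∧ hit ∧ (¬(h ∧ hit)))))


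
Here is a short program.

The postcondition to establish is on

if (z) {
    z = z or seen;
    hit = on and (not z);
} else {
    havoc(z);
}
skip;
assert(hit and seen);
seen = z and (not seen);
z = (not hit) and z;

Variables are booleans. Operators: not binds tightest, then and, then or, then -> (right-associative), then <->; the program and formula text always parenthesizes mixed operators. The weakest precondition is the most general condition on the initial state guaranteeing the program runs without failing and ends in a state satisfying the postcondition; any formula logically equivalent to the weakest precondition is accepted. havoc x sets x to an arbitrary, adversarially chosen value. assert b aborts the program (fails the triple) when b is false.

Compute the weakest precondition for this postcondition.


Working backward. After the program, on must hold.
Before z := (not hit) and z: on
Before seen := z and (not seen): on
Before assert hit and seen: hit and seen and on
Before skip: hit and seen and on
Then branch requires on and (not (z or seen)) and seen; else branch requires hit and seen and on.
Before the if: (z -> (on and (not (z or seen)) and seen)) and ((not z) -> (hit and seen and on))
Answer: WP = (z -> (on and (not (z or seen)) and seen)) and ((not z) -> (hit and seen and on))
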